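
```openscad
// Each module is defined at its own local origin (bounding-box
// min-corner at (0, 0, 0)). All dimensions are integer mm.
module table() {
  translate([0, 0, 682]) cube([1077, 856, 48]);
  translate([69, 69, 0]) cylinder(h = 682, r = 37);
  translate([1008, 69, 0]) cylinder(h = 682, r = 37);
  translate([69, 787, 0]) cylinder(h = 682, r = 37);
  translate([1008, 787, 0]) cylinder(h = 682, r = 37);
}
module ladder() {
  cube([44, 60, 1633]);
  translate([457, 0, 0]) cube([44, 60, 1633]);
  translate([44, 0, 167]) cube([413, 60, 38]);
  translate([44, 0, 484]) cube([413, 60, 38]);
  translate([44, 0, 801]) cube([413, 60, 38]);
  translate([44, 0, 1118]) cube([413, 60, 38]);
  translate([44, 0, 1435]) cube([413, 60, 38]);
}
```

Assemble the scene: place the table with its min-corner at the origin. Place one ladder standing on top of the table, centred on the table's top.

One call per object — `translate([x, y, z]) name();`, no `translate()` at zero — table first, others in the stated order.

table();
translate([288, 398, 730]) ladder();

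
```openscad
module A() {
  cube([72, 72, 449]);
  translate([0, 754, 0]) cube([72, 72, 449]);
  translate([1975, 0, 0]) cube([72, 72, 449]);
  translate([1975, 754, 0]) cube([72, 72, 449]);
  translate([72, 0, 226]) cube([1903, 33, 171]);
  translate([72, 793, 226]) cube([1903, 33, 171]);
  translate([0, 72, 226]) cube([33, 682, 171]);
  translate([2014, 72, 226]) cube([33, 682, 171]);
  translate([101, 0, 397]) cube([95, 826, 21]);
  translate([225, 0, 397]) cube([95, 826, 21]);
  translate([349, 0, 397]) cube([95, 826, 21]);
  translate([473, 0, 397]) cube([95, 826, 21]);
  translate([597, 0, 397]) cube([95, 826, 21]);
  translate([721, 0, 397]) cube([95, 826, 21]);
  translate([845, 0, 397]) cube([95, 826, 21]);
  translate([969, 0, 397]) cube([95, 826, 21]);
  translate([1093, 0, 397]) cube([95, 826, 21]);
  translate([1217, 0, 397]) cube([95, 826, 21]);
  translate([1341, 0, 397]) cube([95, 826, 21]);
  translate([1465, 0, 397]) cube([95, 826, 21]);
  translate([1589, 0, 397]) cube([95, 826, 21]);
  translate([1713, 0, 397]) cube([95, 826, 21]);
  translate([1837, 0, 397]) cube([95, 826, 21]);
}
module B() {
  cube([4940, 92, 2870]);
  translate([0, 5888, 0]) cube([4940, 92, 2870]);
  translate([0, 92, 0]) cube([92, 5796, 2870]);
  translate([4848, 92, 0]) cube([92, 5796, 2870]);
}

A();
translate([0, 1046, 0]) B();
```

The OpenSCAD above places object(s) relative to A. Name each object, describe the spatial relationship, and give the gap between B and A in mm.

A is a bed frame. B is a house frame. The house frame is on the floor beside the bed frame on its +y side. The gap between the house frame and the bed frame is 220 mm.

The house frame's nearest face is 220 mm from the bed frame's +y face.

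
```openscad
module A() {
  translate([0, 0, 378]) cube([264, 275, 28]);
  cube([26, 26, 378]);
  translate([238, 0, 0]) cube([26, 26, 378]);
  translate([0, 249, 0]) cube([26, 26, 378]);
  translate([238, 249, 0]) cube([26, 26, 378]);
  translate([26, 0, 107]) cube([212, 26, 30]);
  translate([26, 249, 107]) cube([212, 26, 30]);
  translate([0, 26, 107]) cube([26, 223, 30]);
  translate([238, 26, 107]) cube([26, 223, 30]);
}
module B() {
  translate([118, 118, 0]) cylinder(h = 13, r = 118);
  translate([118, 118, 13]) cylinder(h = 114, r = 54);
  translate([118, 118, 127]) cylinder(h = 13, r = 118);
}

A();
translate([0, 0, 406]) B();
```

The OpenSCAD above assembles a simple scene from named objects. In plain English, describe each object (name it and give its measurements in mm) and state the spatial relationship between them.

A is a four-legged stool. The seat is a 264×275×28 mm slab whose top surface is at z = 406 mm; four square legs, each 26×26 mm in cross-section, run from the floor (z = 0) to the underside of the seat, each flush with a corner of the seat. Four stretchers, 26 mm wide and 30 mm tall, connect adjacent legs with their undersides at z = 107 mm, each running between the inner faces of the legs it joins and aligned with the legs' outer faces on the other axis.

B is a spool: two coaxial disc flanges of radius 118 mm and thickness 13 mm, joined by a core cylinder of radius 54 mm and height 114 mm. The lower flange rests on z = 0 and the three cylinders share a vertical axis.

The spool is on top of the stool.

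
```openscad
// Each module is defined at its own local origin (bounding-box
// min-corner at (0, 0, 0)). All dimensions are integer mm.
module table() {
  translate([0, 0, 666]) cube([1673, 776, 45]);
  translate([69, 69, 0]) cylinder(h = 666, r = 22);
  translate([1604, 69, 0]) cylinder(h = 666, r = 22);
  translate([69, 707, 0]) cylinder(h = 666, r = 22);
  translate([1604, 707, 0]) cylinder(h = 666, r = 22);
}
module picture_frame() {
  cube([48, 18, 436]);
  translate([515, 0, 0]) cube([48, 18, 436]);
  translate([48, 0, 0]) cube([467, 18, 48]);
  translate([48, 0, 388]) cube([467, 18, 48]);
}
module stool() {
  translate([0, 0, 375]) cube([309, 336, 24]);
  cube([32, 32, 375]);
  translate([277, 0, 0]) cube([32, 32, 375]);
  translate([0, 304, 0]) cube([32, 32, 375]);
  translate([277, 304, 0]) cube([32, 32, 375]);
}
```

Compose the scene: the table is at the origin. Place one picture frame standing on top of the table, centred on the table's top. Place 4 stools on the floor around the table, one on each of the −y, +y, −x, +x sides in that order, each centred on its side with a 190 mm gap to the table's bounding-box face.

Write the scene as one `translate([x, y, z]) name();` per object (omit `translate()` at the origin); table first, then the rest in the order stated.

table();
translate([555, 379, 711]) picture_frame();
translate([682, -526, 0]) stool();
translate([682, 966, 0]) stool();
translate([-499, 220, 0]) stool();
translate([1863, 220, 0]) stool();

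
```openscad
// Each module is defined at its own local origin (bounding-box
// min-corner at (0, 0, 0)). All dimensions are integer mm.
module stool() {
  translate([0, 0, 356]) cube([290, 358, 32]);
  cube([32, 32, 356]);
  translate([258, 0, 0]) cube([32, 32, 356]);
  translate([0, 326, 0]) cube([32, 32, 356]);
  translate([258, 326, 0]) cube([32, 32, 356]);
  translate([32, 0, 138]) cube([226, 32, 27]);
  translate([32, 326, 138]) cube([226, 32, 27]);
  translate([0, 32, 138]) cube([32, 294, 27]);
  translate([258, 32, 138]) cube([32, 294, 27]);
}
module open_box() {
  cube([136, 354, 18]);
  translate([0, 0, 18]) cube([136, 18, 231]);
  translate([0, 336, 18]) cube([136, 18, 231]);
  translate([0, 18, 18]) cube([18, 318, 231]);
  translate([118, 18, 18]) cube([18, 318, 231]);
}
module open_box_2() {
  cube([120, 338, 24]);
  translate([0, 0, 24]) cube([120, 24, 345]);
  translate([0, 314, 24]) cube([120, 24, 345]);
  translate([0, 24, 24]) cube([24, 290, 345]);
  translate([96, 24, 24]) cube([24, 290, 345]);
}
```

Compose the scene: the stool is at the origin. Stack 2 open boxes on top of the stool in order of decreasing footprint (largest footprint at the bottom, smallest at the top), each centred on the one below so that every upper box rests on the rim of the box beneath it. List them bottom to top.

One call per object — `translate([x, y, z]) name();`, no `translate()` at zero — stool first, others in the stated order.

stool();
translate([77, 2, 388]) open_box();
translate([85, 10, 637]) open_box_2();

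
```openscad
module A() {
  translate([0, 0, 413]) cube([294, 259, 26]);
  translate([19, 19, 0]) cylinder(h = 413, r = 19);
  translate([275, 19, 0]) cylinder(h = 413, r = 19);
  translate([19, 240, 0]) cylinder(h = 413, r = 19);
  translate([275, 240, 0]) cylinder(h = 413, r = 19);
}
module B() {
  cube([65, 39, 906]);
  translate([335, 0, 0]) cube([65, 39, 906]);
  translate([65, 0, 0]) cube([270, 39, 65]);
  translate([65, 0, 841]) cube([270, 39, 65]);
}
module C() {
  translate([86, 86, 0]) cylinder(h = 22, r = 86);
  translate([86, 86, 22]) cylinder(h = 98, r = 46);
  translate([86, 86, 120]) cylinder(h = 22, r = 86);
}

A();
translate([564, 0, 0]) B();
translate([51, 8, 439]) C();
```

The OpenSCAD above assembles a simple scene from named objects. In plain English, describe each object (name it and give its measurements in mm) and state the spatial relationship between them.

A is a simple wooden stool: a rectangular seat 294 mm (x) by 259 mm (y), 26 mm thick, top face at z = 439 mm, on four round legs, each 38 mm in diameter. The legs rest on z = 0, each leg's axis is inset half a diameter from the nearest pair of seat edges (so the leg's bounding box is flush with the corner).

B is a rectangular picture frame lying in the x–z plane (depth along y). The opening is 270 mm wide (x) by 776 mm tall (z), surrounded by a border 65 mm wide on all four sides. The frame is 39 mm deep and is made of two full-height vertical stiles with two horizontal rails fitted between them.

C is a spool: two coaxial disc flanges of radius 86 mm and thickness 22 mm, joined by a core cylinder of radius 46 mm and height 98 mm. The lower flange rests on z = 0 and the three cylinders share a vertical axis.

The picture frame is on the floor beside the stool on its +x side. The spool is on top of the stool.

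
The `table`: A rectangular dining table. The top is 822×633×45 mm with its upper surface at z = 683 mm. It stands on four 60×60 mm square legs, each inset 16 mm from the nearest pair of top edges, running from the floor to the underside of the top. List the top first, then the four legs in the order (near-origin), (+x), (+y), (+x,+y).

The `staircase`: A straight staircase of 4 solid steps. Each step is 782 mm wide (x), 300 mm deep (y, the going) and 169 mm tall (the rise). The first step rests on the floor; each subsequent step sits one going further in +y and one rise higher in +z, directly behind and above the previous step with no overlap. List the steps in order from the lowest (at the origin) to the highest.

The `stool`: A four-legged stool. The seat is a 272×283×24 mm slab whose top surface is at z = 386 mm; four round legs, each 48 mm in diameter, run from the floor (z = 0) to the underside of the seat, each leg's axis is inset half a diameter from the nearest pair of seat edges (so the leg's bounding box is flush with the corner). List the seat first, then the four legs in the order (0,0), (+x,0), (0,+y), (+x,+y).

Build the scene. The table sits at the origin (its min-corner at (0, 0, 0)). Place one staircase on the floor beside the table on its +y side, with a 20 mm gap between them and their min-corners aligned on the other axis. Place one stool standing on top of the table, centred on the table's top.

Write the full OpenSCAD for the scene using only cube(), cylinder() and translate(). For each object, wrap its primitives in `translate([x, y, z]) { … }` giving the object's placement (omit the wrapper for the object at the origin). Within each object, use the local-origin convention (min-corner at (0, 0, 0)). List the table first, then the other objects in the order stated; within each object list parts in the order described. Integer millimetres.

translate([0, 0, 638]) cube([822, 633, 45]);
translate([16, 16, 0]) cube([60, 60, 638]);
translate([746, 16, 0]) cube([60, 60, 638]);
translate([16, 557, 0]) cube([60, 60, 638]);
translate([746, 557, 0]) cube([60, 60, 638]);
translate([0, 653, 0]) {
  cube([782, 300, 169]);
  translate([0, 300, 169]) cube([782, 300, 169]);
  translate([0, 600, 338]) cube([782, 300, 169]);
  translate([0, 900, 507]) cube([782, 300, 169]);
}
translate([275, 175, 683]) {
  translate([0, 0, 362]) cube([272, 283, 24]);
  translate([24, 24, 0]) cylinder(h = 362, r = 24);
  translate([248, 24, 0]) cylinder(h = 362, r = 24);
  translate([24, 259, 0]) cylinder(h = 362, r = 24);
  translate([248, 259, 0]) cylinder(h = 362, r = 24);
}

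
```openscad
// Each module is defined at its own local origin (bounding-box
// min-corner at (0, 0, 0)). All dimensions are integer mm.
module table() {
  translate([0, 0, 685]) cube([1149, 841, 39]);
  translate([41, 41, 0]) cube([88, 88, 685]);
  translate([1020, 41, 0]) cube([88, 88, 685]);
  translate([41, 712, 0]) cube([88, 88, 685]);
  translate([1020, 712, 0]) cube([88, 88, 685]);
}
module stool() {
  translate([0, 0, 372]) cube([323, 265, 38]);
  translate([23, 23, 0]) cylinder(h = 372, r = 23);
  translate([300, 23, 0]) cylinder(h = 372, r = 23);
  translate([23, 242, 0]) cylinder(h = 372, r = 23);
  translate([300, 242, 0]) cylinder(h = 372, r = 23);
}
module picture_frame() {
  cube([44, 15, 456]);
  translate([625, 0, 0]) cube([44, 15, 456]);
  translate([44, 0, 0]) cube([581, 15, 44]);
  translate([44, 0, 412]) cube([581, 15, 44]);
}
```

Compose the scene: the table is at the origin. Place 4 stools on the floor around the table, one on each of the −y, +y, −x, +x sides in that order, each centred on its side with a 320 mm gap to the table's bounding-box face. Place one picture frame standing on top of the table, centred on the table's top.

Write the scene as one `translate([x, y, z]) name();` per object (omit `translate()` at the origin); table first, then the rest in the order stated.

table();
translate([413, -585, 0]) stool();
translate([413, 1161, 0]) stool();
translate([-643, 288, 0]) stool();
translate([1469, 288, 0]) stool();
translate([240, 413, 724]) picture_frame();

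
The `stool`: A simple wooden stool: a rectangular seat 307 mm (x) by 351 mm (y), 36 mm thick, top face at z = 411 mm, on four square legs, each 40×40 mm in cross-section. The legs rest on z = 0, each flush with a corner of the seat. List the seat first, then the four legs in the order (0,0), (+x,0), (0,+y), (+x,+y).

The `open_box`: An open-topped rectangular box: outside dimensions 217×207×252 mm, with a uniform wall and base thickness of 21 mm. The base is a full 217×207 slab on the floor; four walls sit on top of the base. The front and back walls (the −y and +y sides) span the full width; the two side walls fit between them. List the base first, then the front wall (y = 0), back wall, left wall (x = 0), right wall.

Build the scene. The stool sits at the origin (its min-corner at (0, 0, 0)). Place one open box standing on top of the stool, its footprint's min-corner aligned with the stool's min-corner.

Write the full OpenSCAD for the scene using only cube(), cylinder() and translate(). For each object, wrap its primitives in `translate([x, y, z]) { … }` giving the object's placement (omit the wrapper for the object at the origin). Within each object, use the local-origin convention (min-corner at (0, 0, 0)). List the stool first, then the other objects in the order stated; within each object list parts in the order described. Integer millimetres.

translate([0, 0, 375]) cube([307, 351, 36]);
cube([40, 40, 375]);
translate([267, 0, 0]) cube([40, 40, 375]);
translate([0, 311, 0]) cube([40, 40, 375]);
translate([267, 311, 0]) cube([40, 40, 375]);
translate([0, 0, 411]) {
  cube([217, 207, 21]);
  translate([0, 0, 21]) cube([217, 21, 231]);
  translate([0, 186, 21]) cube([217, 21, 231]);
  translate([0, 21, 21]) cube([21, 165, 231]);
  translate([196, 21, 21]) cube([21, 165, 231]);
}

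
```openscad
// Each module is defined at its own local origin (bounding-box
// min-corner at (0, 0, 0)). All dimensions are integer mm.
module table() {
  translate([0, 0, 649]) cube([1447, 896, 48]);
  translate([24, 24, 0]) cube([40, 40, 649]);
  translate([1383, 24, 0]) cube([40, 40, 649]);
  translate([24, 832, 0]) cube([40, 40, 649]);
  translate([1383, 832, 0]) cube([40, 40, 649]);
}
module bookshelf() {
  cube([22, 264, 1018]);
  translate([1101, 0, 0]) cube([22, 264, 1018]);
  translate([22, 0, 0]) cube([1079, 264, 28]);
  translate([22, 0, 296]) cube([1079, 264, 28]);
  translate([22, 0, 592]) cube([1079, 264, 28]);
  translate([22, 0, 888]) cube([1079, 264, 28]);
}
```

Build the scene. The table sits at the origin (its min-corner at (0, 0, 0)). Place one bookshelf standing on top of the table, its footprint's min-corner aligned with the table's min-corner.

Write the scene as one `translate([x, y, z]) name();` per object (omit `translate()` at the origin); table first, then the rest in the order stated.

table();
translate([0, 0, 697]) bookshelf();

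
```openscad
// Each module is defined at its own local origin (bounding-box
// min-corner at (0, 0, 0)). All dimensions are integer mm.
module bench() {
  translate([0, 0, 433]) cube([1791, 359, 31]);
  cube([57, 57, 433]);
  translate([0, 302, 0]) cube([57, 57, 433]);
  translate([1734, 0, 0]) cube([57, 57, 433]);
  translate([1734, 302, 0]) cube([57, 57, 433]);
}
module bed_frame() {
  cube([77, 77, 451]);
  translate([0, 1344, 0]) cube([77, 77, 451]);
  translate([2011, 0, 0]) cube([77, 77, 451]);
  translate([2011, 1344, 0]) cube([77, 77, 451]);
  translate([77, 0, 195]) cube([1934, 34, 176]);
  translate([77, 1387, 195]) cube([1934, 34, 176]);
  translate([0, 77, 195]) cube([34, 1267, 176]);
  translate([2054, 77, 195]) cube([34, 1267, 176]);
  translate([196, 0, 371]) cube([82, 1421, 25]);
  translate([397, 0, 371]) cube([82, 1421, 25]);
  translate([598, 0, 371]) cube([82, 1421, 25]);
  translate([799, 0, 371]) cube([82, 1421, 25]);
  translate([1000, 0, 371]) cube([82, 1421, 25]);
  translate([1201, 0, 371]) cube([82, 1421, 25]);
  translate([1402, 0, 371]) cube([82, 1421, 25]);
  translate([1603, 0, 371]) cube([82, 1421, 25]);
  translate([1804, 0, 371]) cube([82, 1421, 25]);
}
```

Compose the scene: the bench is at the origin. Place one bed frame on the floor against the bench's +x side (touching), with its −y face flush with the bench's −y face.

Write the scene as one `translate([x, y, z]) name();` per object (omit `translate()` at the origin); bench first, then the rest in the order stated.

bench();
translate([1791, 0, 0]) bed_frame();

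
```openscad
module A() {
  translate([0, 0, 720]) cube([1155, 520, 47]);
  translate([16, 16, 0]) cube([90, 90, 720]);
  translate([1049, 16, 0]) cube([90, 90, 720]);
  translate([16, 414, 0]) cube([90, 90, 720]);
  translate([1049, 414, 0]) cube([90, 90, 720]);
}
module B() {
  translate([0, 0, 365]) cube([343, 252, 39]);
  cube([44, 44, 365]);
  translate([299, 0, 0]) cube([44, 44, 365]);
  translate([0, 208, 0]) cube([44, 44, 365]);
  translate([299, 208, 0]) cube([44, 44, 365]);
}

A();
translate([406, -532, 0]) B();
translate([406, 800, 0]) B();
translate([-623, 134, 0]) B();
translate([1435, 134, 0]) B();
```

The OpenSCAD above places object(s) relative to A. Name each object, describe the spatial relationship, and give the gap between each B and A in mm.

Each stool's nearest face is 280 mm from the table's bounding box.

A is a table. B is a stool. Four stools sit around the table at the −y, +y, −x, +x sides. The gap between each stool and the table is 280 mm.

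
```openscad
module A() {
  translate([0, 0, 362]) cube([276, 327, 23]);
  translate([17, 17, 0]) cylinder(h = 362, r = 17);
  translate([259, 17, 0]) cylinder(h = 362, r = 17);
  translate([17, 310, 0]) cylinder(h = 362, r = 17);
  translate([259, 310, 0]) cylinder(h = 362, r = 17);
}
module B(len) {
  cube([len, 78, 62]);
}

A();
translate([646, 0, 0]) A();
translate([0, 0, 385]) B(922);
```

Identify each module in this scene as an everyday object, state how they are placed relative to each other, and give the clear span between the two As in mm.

A is a stool. B is a beam. A beam spans the tops of two stools. The clear span between the two stools is 370 mm.

Second stool starts at x = 646; first ends at x = 276; clear span = 646 − 276 = 370 mm.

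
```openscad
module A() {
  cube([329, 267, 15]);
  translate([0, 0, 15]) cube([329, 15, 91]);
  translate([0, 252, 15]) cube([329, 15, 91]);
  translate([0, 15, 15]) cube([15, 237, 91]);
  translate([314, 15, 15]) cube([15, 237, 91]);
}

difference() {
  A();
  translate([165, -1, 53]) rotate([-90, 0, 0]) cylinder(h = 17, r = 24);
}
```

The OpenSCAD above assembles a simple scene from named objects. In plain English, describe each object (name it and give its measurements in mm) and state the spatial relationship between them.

A is an open storage box with external size 329×267×106 mm and wall thickness 15 mm (the base is also 15 mm thick). The base covers the whole footprint; the four walls stand on the base, with the y-facing walls full-width and the x-facing walls fitting between their inner faces.

The open box has a circular hole of radius 24 mm through its front wall, centred at (x = 165, z = 53).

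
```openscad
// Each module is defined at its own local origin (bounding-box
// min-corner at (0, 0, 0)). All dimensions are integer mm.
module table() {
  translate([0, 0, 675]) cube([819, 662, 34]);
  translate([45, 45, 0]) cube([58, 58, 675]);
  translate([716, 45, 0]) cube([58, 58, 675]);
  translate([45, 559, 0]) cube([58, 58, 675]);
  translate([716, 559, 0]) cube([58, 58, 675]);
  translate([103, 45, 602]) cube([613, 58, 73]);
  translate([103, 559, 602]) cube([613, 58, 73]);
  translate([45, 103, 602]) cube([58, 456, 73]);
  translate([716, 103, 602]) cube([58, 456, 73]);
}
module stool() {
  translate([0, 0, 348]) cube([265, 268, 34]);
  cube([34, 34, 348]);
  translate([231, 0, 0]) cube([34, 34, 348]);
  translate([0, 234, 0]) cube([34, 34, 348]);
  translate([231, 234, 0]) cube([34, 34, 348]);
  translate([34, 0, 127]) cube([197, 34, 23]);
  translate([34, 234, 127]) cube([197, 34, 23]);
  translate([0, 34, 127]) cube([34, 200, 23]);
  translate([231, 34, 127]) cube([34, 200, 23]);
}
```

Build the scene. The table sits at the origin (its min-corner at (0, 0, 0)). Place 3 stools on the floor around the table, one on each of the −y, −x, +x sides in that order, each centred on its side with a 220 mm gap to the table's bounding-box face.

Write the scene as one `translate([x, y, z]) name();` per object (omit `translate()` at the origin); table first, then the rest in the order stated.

table();
translate([277, -488, 0]) stool();
translate([-485, 197, 0]) stool();
translate([1039, 197, 0]) stool();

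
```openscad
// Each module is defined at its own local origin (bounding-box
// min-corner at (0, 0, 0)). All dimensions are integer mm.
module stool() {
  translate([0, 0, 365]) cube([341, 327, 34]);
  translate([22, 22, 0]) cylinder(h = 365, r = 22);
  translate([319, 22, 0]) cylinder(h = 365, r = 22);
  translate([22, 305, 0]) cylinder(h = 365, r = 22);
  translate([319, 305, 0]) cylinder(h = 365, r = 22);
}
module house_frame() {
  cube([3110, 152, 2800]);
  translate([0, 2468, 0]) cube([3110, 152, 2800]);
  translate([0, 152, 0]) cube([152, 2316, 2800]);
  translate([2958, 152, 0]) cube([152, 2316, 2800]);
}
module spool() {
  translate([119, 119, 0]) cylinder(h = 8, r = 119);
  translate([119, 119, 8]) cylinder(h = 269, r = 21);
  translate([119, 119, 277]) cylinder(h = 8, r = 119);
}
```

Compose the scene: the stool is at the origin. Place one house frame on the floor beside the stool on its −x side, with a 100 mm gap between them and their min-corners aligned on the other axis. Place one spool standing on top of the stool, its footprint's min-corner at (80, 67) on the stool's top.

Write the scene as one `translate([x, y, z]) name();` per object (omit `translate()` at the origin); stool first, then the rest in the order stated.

stool();
translate([-3210, 0, 0]) house_frame();
translate([80, 67, 399]) spool();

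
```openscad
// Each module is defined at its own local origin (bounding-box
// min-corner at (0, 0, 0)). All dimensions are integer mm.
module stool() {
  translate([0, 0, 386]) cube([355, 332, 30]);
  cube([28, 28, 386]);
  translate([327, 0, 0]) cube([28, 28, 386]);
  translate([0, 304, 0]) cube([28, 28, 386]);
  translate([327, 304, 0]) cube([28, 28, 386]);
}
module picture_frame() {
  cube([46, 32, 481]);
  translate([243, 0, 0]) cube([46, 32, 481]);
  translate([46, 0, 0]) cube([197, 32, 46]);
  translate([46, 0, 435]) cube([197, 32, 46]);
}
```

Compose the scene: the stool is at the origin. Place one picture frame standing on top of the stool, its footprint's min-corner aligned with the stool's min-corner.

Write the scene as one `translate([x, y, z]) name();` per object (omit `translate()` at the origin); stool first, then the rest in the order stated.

stool();
translate([0, 0, 416]) picture_frame();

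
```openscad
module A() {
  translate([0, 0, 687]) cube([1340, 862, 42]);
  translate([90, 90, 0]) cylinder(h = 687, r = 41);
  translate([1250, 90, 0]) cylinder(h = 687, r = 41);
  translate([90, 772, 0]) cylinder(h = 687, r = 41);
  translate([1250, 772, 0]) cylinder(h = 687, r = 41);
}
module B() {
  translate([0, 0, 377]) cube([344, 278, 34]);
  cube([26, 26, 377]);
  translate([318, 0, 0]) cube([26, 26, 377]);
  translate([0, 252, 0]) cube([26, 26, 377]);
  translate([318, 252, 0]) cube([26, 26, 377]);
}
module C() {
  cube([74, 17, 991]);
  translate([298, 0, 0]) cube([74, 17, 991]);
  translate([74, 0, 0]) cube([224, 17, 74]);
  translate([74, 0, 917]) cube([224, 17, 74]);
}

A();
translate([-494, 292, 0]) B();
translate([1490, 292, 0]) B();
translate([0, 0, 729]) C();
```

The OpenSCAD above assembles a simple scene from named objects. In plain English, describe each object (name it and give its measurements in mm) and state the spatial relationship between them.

A is a table with a 1340×862 mm rectangular top, 42 mm thick, top surface at z = 729 mm, supported by four round legs of 82 mm diameter, each leg's bounding box inset 49 mm from the nearest pair of top edges, running from the floor.

B is a four-legged stool. The seat is 344×278 mm, 34 mm thick, top at z = 411 mm. It stands on four square legs, each 26×26 mm in cross-section, from z = 0 to the seat underside, each flush with a corner of the seat.

C is a rectangular picture frame lying in the x–z plane (depth along y). The opening is 224 mm wide (x) by 843 mm tall (z), surrounded by a border 74 mm wide on all four sides. The frame is 17 mm deep and is made of two full-height vertical stiles with two horizontal rails fitted between them.

Two stools sit around the table at the −x, +x sides. The picture frame is on top of the table.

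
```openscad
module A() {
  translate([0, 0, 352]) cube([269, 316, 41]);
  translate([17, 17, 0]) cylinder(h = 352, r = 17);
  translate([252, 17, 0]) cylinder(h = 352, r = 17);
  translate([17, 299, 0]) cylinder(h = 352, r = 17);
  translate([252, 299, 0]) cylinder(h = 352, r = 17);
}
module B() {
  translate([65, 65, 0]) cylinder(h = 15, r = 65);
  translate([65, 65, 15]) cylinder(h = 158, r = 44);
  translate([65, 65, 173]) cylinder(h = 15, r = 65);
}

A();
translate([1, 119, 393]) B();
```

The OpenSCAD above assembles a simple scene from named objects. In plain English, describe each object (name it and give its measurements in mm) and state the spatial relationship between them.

A is a four-legged stool. The seat is 269×316 mm, 41 mm thick, top at z = 393 mm. It stands on four round legs, each 34 mm in diameter, from z = 0 to the seat underside, each leg's axis is inset half a diameter from the nearest pair of seat edges (so the leg's bounding box is flush with the corner).

B is a spool: two coaxial disc flanges of radius 65 mm and thickness 15 mm, joined by a core cylinder of radius 44 mm and height 158 mm. The lower flange rests on z = 0 and the three cylinders share a vertical axis.

The spool is on top of the stool.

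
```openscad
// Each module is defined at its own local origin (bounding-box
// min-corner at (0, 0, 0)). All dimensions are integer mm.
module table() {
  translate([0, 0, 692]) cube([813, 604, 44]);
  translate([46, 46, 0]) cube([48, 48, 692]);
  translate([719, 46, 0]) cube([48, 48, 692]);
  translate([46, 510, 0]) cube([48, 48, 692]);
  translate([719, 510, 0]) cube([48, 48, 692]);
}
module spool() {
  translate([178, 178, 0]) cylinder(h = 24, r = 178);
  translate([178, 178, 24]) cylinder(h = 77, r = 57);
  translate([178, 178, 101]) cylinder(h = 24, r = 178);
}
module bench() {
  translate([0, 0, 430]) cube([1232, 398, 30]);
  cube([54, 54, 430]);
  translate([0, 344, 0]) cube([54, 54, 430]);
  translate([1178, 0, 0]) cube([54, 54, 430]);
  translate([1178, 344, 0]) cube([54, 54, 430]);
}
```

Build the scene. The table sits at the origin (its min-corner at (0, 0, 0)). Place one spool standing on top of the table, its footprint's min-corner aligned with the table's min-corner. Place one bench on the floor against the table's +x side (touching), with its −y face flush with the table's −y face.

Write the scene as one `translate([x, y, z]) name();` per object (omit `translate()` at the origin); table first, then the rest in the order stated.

table();
translate([0, 0, 736]) spool();
translate([813, 0, 0]) bench();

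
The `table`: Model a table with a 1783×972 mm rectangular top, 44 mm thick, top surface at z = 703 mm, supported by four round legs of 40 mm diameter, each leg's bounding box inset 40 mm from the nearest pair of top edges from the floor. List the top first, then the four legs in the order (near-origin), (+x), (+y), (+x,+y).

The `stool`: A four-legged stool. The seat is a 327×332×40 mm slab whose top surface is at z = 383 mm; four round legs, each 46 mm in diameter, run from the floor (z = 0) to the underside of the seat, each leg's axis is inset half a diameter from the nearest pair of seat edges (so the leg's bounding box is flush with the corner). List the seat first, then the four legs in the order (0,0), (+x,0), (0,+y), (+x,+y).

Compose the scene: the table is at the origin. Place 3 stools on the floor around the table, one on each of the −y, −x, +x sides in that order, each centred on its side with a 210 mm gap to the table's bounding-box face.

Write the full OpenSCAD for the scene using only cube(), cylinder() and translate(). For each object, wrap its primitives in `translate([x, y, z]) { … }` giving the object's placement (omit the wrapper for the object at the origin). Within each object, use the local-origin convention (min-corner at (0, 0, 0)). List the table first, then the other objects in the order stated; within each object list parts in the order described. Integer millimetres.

translate([0, 0, 659]) cube([1783, 972, 44]);
translate([60, 60, 0]) cylinder(h = 659, r = 20);
translate([1723, 60, 0]) cylinder(h = 659, r = 20);
translate([60, 912, 0]) cylinder(h = 659, r = 20);
translate([1723, 912, 0]) cylinder(h = 659, r = 20);
translate([728, -542, 0]) {
  translate([0, 0, 343]) cube([327, 332, 40]);
  translate([23, 23, 0]) cylinder(h = 343, r = 23);
  translate([304, 23, 0]) cylinder(h = 343, r = 23);
  translate([23, 309, 0]) cylinder(h = 343, r = 23);
  translate([304, 309, 0]) cylinder(h = 343, r = 23);
}
translate([-537, 320, 0]) {
  translate([0, 0, 343]) cube([327, 332, 40]);
  translate([23, 23, 0]) cylinder(h = 343, r = 23);
  translate([304, 23, 0]) cylinder(h = 343, r = 23);
  translate([23, 309, 0]) cylinder(h = 343, r = 23);
  translate([304, 309, 0]) cylinder(h = 343, r = 23);
}
translate([1993, 320, 0]) {
  translate([0, 0, 343]) cube([327, 332, 40]);
  translate([23, 23, 0]) cylinder(h = 343, r = 23);
  translate([304, 23, 0]) cylinder(h = 343, r = 23);
  translate([23, 309, 0]) cylinder(h = 343, r = 23);
  translate([304, 309, 0]) cylinder(h = 343, r = 23);
}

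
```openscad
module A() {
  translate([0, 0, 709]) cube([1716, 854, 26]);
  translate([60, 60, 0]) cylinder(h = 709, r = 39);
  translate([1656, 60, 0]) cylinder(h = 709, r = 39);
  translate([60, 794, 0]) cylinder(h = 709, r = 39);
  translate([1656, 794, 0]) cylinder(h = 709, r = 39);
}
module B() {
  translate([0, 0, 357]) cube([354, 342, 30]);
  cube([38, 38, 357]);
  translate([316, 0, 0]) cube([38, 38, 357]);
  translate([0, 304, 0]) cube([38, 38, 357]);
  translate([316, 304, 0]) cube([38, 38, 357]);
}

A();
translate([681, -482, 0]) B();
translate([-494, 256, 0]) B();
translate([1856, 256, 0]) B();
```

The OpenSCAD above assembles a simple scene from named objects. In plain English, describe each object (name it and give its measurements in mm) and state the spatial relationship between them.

A is a table with a 1716×854 mm rectangular top, 26 mm thick, top surface at z = 735 mm, supported by four round legs of 78 mm diameter, each leg's bounding box inset 21 mm from the nearest pair of top edges, running from the floor.

B is a four-legged stool. The seat is 354×342 mm, 30 mm thick, top at z = 387 mm. It stands on four square legs, each 38×38 mm in cross-section, from z = 0 to the seat underside, each flush with a corner of the seat.

Three stools sit around the table at the −y, −x, +x sides.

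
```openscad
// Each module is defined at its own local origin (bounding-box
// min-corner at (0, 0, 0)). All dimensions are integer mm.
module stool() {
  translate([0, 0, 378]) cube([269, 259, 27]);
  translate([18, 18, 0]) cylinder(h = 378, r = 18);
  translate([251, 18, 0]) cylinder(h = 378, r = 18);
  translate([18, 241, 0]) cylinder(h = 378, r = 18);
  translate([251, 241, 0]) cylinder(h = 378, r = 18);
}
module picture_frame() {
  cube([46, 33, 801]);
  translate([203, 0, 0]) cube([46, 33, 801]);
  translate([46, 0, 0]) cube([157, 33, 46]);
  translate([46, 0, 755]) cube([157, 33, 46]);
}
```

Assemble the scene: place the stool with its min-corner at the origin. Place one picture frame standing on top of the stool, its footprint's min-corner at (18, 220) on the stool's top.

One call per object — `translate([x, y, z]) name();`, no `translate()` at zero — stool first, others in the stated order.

stool();
translate([18, 220, 405]) picture_frame();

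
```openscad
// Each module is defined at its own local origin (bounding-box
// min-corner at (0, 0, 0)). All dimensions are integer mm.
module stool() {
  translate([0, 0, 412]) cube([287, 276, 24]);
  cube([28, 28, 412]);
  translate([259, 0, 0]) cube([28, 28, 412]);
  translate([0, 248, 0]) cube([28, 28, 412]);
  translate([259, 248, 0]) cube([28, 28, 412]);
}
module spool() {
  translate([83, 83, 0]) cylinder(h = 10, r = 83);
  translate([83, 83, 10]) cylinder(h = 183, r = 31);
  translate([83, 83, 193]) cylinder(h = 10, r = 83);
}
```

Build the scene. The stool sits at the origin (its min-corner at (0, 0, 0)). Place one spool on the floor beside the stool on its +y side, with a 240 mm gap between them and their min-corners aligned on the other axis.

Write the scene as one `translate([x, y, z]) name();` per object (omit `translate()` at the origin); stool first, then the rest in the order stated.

stool();
translate([0, 516, 0]) spool();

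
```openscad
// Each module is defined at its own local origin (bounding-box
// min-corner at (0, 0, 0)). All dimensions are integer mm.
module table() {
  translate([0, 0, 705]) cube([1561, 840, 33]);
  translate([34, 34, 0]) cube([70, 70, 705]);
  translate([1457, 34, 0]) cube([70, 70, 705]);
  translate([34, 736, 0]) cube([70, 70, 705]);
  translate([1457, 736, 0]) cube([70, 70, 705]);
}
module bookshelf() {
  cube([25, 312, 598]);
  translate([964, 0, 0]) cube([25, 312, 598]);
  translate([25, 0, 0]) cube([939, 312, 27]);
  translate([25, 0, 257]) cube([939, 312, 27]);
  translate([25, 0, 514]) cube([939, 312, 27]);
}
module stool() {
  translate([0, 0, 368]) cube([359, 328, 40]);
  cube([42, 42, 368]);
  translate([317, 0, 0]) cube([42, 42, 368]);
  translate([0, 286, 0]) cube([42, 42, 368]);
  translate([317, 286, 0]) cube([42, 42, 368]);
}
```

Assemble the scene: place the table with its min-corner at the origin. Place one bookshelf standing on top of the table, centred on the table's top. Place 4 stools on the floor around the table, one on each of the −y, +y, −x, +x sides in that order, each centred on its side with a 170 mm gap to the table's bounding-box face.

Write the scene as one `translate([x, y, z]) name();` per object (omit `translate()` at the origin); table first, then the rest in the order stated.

table();
translate([286, 264, 738]) bookshelf();
translate([601, -498, 0]) stool();
translate([601, 1010, 0]) stool();
translate([-529, 256, 0]) stool();
translate([1731, 256, 0]) stool();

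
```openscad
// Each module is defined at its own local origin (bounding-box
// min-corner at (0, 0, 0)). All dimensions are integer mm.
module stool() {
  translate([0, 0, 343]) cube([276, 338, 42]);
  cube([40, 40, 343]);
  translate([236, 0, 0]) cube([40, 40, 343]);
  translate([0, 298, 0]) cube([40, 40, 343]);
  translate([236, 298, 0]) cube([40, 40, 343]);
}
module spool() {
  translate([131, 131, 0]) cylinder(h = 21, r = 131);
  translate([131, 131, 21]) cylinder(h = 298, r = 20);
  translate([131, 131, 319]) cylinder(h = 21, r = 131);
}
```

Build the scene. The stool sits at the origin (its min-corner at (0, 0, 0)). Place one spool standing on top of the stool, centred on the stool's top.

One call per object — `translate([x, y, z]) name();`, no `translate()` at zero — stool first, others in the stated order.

stool();
translate([7, 38, 385]) spool();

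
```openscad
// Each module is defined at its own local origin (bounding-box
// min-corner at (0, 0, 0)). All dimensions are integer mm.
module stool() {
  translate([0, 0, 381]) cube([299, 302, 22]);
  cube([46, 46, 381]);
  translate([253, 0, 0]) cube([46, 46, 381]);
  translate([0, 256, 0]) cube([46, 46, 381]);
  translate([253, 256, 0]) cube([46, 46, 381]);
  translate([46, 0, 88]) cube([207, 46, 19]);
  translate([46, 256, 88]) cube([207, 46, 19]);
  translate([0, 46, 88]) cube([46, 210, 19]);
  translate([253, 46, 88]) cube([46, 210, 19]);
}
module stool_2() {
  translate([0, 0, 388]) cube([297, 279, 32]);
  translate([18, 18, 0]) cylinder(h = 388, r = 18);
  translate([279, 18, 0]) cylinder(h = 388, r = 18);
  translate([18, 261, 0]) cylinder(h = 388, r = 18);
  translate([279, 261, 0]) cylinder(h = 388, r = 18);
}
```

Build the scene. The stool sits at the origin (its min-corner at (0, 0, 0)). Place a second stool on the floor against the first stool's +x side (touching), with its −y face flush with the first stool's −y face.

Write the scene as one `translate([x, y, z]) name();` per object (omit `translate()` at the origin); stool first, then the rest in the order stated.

stool();
translate([299, 0, 0]) stool_2();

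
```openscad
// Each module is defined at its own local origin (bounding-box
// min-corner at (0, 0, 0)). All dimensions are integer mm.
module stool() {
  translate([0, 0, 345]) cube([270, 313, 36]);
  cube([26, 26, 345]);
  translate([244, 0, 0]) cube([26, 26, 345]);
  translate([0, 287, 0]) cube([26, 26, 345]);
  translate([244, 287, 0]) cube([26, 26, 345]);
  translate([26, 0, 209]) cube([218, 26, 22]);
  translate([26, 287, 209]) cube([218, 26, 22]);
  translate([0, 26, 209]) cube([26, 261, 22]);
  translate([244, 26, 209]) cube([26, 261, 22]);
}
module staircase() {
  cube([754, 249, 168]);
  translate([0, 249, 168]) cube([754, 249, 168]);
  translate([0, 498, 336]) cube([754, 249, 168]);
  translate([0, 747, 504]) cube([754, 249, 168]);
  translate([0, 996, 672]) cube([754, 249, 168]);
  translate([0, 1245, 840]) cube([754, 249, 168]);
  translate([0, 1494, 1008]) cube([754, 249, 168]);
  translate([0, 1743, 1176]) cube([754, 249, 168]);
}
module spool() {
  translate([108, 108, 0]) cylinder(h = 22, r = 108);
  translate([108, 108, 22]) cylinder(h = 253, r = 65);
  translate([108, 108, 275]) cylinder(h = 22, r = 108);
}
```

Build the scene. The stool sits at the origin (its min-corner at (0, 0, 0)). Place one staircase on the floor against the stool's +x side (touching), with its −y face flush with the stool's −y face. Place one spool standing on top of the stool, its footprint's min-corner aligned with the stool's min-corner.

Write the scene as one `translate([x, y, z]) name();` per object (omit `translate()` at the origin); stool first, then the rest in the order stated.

stool();
translate([270, 0, 0]) staircase();
translate([0, 0, 381]) spool();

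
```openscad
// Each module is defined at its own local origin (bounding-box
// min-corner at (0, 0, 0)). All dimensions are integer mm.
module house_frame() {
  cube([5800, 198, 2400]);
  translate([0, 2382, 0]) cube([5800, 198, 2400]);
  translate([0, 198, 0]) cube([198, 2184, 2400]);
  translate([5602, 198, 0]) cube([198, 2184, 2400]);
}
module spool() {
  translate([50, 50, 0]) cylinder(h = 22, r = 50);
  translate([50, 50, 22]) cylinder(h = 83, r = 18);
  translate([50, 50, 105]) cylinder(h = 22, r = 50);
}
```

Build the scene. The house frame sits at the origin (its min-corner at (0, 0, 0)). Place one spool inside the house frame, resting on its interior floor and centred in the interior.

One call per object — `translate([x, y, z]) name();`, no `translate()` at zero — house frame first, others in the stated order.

house_frame();
translate([2850, 1240, 0]) spool();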